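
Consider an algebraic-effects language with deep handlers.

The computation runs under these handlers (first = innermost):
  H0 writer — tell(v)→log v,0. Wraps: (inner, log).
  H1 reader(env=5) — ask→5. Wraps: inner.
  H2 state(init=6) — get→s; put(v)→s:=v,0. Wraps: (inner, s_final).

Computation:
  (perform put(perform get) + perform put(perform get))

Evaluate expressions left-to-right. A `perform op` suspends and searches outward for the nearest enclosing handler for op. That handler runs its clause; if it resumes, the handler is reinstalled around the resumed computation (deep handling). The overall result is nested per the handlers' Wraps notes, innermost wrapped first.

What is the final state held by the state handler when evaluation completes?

Answer: 6

Step-by-step:
get @ H2 ⇒ 6
put(6) @ H2 ⇒ s:=6
get @ H2 ⇒ 6
put(6) @ H2 ⇒ s:=6
H0 returns (0, ())
H1 returns (0, ())
H2 returns ((0, ()), 6)
= ((0, ()), 6)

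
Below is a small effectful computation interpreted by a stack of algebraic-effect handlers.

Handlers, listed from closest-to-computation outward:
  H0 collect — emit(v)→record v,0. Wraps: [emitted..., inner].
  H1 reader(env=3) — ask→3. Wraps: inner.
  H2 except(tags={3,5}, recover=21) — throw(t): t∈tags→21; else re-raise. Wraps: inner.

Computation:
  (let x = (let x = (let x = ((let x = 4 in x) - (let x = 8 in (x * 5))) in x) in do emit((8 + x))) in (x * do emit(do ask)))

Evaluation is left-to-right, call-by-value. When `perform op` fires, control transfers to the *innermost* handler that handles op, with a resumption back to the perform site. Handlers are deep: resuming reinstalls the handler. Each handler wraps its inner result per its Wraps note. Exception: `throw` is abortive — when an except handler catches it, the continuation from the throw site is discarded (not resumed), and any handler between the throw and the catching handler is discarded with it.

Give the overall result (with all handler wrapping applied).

Working:
emit(-28) @ H0 ⇒ out+=-28
ask @ H1 ⇒ 3
emit(3) @ H0 ⇒ out+=3
H0 returns [-28, 3, 0]
H1 returns [-28, 3, 0]
H2 returns [-28, 3, 0]
= [-28, 3, 0]

Answer: [-28, 3, 0]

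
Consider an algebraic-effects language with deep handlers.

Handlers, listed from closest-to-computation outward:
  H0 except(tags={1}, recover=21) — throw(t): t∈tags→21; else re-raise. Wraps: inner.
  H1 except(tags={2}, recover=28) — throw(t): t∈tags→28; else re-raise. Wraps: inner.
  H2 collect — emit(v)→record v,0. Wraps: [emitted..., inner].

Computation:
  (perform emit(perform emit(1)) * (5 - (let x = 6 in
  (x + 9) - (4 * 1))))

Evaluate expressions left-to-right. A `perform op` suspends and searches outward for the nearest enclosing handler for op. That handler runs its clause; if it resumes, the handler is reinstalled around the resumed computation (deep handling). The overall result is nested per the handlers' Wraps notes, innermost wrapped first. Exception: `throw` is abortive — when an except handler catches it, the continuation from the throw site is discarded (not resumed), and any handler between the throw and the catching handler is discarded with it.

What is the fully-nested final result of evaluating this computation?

Evaluation trace:
emit(1) @ H2 ⇒ out+=1
emit(0) @ H2 ⇒ out+=0
H0 returns 0
H1 returns 0
H2 returns [1, 0, 0]
= [1, 0, 0]

Answer: [1, 0, 0]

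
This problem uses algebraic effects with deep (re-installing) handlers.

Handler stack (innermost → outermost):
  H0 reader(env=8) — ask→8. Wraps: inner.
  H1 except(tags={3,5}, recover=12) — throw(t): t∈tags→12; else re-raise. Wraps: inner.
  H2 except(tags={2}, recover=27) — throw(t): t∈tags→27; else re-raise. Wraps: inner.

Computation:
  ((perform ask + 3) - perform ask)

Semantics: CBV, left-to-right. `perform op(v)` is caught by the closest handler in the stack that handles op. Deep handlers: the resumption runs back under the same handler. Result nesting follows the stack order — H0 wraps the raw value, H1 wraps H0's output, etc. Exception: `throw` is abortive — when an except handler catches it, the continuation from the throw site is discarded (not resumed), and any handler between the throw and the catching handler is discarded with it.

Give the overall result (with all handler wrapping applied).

Answer: 3

Step-by-step:
ask @ H0 ⇒ 8
ask @ H0 ⇒ 8
H0 returns 3
H1 returns 3
H2 returns 3
= 3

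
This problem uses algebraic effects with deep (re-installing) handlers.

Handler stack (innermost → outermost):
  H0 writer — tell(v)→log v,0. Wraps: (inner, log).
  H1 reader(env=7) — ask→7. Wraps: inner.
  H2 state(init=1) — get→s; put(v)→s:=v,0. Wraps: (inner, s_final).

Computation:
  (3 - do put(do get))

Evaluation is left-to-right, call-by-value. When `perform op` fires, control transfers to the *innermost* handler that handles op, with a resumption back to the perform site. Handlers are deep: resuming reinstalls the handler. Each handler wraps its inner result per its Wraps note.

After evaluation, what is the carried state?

Answer: 1

Evaluation trace:
get @ H2 ⇒ 1
put(1) @ H2 ⇒ s:=1
H0 returns (3, ())
H1 returns (3, ())
H2 returns ((3, ()), 1)
= ((3, ()), 1)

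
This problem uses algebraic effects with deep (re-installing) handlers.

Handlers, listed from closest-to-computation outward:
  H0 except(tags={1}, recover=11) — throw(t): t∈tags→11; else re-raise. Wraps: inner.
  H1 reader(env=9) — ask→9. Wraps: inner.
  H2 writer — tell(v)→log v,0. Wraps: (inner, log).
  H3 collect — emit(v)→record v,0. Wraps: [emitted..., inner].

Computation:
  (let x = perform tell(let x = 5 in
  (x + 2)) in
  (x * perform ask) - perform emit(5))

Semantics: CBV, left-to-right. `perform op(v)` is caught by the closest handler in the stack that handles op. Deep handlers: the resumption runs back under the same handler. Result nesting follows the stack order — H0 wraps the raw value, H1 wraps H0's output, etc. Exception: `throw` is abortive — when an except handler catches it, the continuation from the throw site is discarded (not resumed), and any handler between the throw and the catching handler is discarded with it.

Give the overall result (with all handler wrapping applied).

Step-by-step:
tell(7) @ H2 ⇒ log+=7
ask @ H1 ⇒ 9
emit(5) @ H3 ⇒ out+=5
H0 returns 0
H1 returns 0
H2 returns (0, (7))
H3 returns [5, (0, (7))]
= [5, (0, (7))]

Answer: [5, (0, (7))]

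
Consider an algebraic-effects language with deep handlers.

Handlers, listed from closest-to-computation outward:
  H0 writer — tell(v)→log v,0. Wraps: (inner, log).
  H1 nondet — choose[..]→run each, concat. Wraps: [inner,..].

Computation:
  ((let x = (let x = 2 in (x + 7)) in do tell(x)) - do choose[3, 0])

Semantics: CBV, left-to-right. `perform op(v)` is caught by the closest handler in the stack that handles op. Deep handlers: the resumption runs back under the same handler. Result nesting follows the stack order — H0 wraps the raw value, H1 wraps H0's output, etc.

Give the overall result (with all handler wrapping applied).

Answer: [(-3, (9)), (0, (9))]

Evaluation trace:
tell(9) @ H0 ⇒ log+=9
choose[3, 0] @ H1
  branch[0] choose=3:
    H0 returns (-3, (9))
    H1 returns [(-3, (9))]
  branch[1] choose=0:
    H0 returns (0, (9))
    H1 returns [(0, (9))]
= [(-3, (9)), (0, (9))]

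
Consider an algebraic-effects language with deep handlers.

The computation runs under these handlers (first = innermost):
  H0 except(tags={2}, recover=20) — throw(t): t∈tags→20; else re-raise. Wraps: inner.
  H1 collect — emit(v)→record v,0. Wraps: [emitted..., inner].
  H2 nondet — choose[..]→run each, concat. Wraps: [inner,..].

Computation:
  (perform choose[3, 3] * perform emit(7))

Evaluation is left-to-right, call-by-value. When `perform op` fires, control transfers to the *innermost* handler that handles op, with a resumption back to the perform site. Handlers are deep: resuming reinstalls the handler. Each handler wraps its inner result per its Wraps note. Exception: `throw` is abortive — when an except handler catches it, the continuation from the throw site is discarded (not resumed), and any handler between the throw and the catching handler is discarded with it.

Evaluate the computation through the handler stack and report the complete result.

Answer: [[7, 0], [7, 0]]

Evaluation trace:
choose[3, 3] @ H2
  branch[0] choose=3:
    emit(7) @ H1 ⇒ out+=7
    H0 returns 0
    H1 returns [7, 0]
    H2 returns [[7, 0]]
  branch[1] choose=3:
    emit(7) @ H1 ⇒ out+=7
    H0 returns 0
    H1 returns [7, 0]
    H2 returns [[7, 0]]
= [[7, 0], [7, 0]]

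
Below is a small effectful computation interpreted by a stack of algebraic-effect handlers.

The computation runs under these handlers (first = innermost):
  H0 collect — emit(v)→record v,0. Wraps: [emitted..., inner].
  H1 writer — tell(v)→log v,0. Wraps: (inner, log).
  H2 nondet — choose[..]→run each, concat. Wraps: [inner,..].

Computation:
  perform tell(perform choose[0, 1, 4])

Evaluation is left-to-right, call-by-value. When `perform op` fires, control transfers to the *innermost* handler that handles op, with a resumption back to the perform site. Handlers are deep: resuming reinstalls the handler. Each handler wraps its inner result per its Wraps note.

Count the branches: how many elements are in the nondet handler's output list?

Answer: 3

Step-by-step:
choose[0, 1, 4] @ H2
  branch[0] choose=0:
    tell(0) @ H1 ⇒ log+=0
    H0 returns [0]
    H1 returns ([0], (0))
    H2 returns [([0], (0))]
  branch[1] choose=1:
    tell(1) @ H1 ⇒ log+=1
    H0 returns [0]
    H1 returns ([0], (1))
    H2 returns [([0], (1))]
  branch[2] choose=4:
    tell(4) @ H1 ⇒ log+=4
    H0 returns [0]
    H1 returns ([0], (4))
    H2 returns [([0], (4))]
= [([0], (0)), ([0], (1)), ([0], (4))]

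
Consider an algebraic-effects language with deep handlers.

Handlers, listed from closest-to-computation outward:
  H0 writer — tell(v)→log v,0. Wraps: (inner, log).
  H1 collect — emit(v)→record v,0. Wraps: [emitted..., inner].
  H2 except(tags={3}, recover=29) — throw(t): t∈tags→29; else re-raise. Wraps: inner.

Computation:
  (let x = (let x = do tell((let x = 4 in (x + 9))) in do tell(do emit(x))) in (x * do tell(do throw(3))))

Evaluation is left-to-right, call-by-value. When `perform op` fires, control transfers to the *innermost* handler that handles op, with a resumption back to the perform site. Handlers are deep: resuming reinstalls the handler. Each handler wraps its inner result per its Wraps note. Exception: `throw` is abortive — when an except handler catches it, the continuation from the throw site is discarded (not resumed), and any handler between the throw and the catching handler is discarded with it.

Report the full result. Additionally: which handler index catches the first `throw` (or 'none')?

Working:
tell(13) @ H0 ⇒ log+=13
emit(0) @ H1 ⇒ out+=0
tell(0) @ H0 ⇒ log+=0
throw(3) @ H2 caught ⇒ 29
= 29

Answer: 29 ; first throw caught by: H2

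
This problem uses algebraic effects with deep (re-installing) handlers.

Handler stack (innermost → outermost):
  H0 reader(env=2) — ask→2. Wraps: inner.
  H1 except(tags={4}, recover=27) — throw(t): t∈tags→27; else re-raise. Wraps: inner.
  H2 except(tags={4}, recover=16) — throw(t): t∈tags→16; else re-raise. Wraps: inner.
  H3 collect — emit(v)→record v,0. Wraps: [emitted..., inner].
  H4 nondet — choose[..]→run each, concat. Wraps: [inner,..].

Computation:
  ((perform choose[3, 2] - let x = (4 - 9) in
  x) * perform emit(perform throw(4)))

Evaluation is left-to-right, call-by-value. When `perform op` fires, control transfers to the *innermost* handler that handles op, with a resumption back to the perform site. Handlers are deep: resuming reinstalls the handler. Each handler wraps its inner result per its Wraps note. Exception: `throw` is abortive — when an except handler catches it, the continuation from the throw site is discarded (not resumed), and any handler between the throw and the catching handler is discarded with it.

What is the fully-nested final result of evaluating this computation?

Working:
choose[3, 2] @ H4
  branch[0] choose=3:
    throw(4) @ H1 caught ⇒ 27
    H2 returns 27
    H3 returns [27]
    H4 returns [[27]]
  branch[1] choose=2:
    throw(4) @ H1 caught ⇒ 27
    H2 returns 27
    H3 returns [27]
    H4 returns [[27]]
= [[27], [27]]

Answer: [[27], [27]]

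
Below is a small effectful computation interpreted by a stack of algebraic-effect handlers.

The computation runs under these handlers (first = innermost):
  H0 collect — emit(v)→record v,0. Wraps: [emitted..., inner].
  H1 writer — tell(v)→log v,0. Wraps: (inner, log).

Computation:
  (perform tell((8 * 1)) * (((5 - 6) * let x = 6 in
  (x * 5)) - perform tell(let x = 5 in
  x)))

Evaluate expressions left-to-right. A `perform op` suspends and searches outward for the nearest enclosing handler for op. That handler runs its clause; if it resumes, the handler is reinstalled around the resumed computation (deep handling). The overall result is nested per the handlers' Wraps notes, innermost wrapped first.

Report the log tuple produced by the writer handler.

Answer: (8, 5)

Evaluation trace:
tell(8) @ H1 ⇒ log+=8
tell(5) @ H1 ⇒ log+=5
H0 returns [0]
H1 returns ([0], (8, 5))
= ([0], (8, 5))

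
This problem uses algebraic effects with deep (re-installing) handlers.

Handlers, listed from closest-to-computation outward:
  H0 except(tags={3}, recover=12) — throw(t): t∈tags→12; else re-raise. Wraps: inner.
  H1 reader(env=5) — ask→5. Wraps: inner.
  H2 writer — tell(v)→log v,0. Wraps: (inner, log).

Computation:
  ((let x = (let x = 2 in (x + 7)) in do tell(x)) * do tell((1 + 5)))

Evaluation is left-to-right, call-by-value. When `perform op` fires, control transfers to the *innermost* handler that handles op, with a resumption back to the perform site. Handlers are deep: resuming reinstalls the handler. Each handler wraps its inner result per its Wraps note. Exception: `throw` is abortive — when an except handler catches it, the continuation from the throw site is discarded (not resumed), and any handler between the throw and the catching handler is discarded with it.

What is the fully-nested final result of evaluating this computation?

Step-by-step:
tell(9) @ H2 ⇒ log+=9
tell(6) @ H2 ⇒ log+=6
H0 returns 0
H1 returns 0
H2 returns (0, (9, 6))
= (0, (9, 6))

Answer: (0, (9, 6))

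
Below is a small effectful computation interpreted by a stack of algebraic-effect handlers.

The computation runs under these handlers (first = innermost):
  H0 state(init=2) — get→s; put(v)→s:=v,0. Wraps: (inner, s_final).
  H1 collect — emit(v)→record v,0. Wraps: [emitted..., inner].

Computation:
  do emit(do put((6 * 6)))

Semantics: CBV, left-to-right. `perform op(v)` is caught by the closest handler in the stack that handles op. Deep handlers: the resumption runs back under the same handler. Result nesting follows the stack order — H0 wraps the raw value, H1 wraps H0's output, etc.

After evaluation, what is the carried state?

Answer: 36

Step-by-step:
put(36) @ H0 ⇒ s:=36
emit(0) @ H1 ⇒ out+=0
H0 returns (0, 36)
H1 returns [0, (0, 36)]
= [0, (0, 36)]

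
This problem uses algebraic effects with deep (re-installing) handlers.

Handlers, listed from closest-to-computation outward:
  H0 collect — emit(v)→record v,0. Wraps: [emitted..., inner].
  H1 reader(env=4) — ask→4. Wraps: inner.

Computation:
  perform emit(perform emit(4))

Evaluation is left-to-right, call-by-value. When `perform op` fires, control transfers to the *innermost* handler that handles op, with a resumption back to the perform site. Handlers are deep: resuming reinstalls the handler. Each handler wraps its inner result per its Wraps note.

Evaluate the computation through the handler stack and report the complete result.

Answer: [4, 0, 0]

Working:
emit(4) @ H0 ⇒ out+=4
emit(0) @ H0 ⇒ out+=0
H0 returns [4, 0, 0]
H1 returns [4, 0, 0]
= [4, 0, 0]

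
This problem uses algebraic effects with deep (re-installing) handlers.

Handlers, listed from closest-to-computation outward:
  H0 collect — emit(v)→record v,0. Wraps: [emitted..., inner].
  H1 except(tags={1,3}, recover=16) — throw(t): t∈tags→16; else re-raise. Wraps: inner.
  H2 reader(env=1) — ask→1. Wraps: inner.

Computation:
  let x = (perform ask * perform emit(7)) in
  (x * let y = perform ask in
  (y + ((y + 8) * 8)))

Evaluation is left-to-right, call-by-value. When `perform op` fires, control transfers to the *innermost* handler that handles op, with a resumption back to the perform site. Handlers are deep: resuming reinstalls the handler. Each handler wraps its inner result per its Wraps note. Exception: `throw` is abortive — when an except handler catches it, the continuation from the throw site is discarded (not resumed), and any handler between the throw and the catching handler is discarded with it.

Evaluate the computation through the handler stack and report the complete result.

Answer: [7, 0]

Step-by-step:
ask @ H2 ⇒ 1
emit(7) @ H0 ⇒ out+=7
ask @ H2 ⇒ 1
H0 returns [7, 0]
H1 returns [7, 0]
H2 returns [7, 0]
= [7, 0]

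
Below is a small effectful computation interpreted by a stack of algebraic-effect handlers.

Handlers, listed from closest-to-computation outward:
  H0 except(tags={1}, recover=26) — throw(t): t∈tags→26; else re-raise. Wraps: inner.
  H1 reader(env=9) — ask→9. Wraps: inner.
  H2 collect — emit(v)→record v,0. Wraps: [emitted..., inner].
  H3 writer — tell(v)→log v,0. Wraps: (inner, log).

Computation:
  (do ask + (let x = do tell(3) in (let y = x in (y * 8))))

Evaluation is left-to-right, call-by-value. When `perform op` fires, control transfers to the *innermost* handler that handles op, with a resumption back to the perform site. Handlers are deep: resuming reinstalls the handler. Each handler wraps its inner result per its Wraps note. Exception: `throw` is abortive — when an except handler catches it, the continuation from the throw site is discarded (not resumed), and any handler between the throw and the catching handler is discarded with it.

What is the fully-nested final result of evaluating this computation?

Answer: ([9], (3))

Step-by-step:
ask @ H1 ⇒ 9
tell(3) @ H3 ⇒ log+=3
H0 returns 9
H1 returns 9
H2 returns [9]
H3 returns ([9], (3))
= ([9], (3))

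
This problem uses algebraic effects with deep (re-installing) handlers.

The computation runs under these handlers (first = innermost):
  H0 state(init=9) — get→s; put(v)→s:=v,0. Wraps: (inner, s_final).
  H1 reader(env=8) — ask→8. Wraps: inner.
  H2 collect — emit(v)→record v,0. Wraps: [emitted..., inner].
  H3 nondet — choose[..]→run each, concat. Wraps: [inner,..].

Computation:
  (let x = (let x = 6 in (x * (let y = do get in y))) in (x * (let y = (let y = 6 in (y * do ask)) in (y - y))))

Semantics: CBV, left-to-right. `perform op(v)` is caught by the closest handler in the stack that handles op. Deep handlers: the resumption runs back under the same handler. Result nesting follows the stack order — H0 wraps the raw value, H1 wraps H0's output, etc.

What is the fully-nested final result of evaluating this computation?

Answer: [[(0, 9)]]

Step-by-step:
get @ H0 ⇒ 9
ask @ H1 ⇒ 8
H0 returns (0, 9)
H1 returns (0, 9)
H2 returns [(0, 9)]
H3 returns [[(0, 9)]]
= [[(0, 9)]]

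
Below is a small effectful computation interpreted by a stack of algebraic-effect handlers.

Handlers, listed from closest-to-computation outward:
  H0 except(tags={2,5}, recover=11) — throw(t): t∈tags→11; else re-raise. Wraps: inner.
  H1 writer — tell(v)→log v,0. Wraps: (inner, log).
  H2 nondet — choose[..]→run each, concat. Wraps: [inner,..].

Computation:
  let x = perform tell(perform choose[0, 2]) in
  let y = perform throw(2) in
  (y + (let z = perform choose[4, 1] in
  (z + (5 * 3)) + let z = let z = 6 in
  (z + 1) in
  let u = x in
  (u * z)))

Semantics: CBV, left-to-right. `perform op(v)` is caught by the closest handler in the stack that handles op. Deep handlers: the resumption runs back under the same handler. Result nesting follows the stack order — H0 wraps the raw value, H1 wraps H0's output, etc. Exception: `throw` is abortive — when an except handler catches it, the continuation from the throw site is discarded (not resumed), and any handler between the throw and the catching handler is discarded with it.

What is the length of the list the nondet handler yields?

Answer: 2

Step-by-step:
choose[0, 2] @ H2
  branch[0] choose=0:
    tell(0) @ H1 ⇒ log+=0
    throw(2) @ H0 caught ⇒ 11
    H1 returns (11, (0))
    H2 returns [(11, (0))]
  branch[1] choose=2:
    tell(2) @ H1 ⇒ log+=2
    throw(2) @ H0 caught ⇒ 11
    H1 returns (11, (2))
    H2 returns [(11, (2))]
= [(11, (0)), (11, (2))]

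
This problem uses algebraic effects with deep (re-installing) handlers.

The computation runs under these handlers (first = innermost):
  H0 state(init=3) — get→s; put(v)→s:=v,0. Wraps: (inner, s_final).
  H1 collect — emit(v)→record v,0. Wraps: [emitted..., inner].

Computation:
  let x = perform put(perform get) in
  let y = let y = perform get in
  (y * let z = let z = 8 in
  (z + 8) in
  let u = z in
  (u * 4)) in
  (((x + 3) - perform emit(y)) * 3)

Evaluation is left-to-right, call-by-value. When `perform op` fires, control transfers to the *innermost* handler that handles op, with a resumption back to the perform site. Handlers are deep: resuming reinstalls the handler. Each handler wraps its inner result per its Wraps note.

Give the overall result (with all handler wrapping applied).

Evaluation trace:
get @ H0 ⇒ 3
put(3) @ H0 ⇒ s:=3
get @ H0 ⇒ 3
emit(192) @ H1 ⇒ out+=192
H0 returns (9, 3)
H1 returns [192, (9, 3)]
= [192, (9, 3)]

Answer: [192, (9, 3)]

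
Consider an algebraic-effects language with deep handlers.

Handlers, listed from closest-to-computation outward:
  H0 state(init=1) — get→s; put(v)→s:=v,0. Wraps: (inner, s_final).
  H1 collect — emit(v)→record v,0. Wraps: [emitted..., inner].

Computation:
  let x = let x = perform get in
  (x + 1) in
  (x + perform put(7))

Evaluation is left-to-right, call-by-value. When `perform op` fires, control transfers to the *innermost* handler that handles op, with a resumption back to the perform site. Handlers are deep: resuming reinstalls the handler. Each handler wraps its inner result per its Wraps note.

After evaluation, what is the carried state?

Answer: 7

Step-by-step:
get @ H0 ⇒ 1
put(7) @ H0 ⇒ s:=7
H0 returns (2, 7)
H1 returns [(2, 7)]
= [(2, 7)]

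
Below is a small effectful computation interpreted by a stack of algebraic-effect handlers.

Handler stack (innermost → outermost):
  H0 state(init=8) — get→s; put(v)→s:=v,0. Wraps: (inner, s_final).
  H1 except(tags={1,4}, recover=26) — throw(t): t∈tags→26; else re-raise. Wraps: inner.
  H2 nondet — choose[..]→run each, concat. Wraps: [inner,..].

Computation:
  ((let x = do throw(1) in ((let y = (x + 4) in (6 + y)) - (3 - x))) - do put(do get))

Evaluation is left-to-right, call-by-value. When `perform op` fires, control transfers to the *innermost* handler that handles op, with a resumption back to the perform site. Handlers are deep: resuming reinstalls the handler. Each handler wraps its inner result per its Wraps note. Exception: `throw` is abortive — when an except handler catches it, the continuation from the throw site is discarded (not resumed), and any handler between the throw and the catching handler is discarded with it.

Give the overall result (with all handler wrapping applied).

Answer: [26]

Evaluation trace:
throw(1) @ H1 caught ⇒ 26
H2 returns [26]
= [26]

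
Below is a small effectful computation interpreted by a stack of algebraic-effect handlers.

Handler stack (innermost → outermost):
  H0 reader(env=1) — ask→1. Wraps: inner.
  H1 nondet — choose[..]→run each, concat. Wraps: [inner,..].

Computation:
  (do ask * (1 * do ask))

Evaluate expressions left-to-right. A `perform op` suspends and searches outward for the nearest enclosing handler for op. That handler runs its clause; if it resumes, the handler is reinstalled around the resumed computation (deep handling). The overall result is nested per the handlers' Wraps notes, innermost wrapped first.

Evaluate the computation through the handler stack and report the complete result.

Answer: [1]

Working:
ask @ H0 ⇒ 1
ask @ H0 ⇒ 1
H0 returns 1
H1 returns [1]
= [1]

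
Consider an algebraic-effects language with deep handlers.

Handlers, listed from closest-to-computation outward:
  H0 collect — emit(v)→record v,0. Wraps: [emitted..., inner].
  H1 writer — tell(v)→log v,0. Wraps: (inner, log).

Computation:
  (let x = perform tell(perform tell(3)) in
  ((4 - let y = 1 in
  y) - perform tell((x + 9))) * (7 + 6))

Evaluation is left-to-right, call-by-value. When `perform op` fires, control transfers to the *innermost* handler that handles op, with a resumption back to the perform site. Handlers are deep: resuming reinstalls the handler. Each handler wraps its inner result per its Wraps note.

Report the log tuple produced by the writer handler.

Answer: (3, 0, 9)

Evaluation trace:
tell(3) @ H1 ⇒ log+=3
tell(0) @ H1 ⇒ log+=0
tell(9) @ H1 ⇒ log+=9
H0 returns [39]
H1 returns ([39], (3, 0, 9))
= ([39], (3, 0, 9))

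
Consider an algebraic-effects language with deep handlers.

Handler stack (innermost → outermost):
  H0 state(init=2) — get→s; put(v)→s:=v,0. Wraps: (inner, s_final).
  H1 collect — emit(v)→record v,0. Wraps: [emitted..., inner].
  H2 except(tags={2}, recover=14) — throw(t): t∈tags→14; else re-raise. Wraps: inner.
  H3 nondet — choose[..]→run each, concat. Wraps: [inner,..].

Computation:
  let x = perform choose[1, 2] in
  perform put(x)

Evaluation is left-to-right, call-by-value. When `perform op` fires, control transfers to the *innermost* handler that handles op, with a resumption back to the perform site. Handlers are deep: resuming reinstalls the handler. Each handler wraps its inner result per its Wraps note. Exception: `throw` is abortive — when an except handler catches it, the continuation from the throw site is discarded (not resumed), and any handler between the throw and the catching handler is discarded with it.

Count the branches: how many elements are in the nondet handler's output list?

Answer: 2

Evaluation trace:
choose[1, 2] @ H3
  branch[0] choose=1:
    put(1) @ H0 ⇒ s:=1
    H0 returns (0, 1)
    H1 returns [(0, 1)]
    H2 returns [(0, 1)]
    H3 returns [[(0, 1)]]
  branch[1] choose=2:
    put(2) @ H0 ⇒ s:=2
    H0 returns (0, 2)
    H1 returns [(0, 2)]
    H2 returns [(0, 2)]
    H3 returns [[(0, 2)]]
= [[(0, 1)], [(0, 2)]]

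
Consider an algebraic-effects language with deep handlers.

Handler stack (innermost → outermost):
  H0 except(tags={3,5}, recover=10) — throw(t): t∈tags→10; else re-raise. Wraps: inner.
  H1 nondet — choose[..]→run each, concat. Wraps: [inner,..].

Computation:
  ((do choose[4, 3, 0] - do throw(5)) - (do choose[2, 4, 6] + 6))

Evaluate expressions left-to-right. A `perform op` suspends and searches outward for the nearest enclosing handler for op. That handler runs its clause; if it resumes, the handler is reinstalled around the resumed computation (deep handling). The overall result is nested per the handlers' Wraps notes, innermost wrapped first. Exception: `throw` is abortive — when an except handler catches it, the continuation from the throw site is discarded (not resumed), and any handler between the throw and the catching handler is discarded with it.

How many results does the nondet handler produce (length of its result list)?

Evaluation trace:
choose[4, 3, 0] @ H1
  branch[0] choose=4:
    throw(5) @ H0 caught ⇒ 10
    H1 returns [10]
  branch[1] choose=3:
    throw(5) @ H0 caught ⇒ 10
    H1 returns [10]
  branch[2] choose=0:
    throw(5) @ H0 caught ⇒ 10
    H1 returns [10]
= [10, 10, 10]

Answer: 3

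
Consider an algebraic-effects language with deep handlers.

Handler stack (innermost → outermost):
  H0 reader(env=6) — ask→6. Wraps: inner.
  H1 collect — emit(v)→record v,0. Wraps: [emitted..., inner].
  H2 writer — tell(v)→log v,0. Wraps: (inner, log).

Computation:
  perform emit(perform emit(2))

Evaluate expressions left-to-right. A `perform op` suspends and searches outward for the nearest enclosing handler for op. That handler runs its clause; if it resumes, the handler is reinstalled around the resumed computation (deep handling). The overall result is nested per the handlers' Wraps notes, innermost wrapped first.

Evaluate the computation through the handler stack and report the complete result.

Answer: ([2, 0, 0], ())

Step-by-step:
emit(2) @ H1 ⇒ out+=2
emit(0) @ H1 ⇒ out+=0
H0 returns 0
H1 returns [2, 0, 0]
H2 returns ([2, 0, 0], ())
= ([2, 0, 0], ())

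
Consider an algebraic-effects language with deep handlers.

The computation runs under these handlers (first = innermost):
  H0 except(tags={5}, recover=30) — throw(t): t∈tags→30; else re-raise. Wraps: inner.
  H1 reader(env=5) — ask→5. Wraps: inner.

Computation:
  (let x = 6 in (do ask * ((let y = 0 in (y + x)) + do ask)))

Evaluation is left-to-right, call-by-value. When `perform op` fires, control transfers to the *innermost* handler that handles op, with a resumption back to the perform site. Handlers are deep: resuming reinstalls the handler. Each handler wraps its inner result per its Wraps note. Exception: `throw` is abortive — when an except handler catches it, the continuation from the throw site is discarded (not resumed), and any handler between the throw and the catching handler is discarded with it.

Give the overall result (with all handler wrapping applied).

Step-by-step:
ask @ H1 ⇒ 5
ask @ H1 ⇒ 5
H0 returns 55
H1 returns 55
= 55

Answer: 55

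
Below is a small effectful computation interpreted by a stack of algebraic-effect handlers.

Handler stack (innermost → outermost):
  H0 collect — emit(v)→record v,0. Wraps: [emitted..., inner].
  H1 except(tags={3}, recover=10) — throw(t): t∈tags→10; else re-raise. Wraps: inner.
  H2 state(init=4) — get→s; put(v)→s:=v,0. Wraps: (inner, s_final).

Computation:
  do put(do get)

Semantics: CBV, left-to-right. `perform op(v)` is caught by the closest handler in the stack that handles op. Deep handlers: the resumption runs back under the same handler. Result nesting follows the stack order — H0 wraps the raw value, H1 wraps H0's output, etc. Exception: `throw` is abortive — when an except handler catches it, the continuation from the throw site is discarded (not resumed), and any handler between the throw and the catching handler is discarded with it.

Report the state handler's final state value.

Step-by-step:
get @ H2 ⇒ 4
put(4) @ H2 ⇒ s:=4
H0 returns [0]
H1 returns [0]
H2 returns ([0], 4)
= ([0], 4)

Answer: 4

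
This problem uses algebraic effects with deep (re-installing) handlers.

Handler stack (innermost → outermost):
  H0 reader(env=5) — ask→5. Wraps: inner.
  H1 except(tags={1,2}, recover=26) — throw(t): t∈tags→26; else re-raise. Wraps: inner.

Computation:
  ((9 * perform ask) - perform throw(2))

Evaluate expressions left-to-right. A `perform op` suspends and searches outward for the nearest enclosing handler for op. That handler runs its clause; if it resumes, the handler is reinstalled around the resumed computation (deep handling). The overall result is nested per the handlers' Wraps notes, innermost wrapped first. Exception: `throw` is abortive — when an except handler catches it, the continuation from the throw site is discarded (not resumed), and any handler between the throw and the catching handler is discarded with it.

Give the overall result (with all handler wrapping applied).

Answer: 26

Evaluation trace:
ask @ H0 ⇒ 5
throw(2) @ H1 caught ⇒ 26
= 26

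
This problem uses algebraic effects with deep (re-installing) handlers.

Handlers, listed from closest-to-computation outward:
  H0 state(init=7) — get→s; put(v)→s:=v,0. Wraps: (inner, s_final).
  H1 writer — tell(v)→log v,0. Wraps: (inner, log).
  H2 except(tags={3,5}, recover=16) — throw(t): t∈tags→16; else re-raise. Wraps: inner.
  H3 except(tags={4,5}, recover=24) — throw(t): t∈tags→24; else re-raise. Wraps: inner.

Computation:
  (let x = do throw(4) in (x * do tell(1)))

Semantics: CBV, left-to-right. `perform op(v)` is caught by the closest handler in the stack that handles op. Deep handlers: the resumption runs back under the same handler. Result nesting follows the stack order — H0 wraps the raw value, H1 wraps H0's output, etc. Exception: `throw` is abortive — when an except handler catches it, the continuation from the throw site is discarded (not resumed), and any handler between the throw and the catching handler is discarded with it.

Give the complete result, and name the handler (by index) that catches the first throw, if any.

Evaluation trace:
throw(4) @ H2 re-raised
throw(4) @ H3 caught ⇒ 24
= 24

Answer: 24 ; first throw caught by: H3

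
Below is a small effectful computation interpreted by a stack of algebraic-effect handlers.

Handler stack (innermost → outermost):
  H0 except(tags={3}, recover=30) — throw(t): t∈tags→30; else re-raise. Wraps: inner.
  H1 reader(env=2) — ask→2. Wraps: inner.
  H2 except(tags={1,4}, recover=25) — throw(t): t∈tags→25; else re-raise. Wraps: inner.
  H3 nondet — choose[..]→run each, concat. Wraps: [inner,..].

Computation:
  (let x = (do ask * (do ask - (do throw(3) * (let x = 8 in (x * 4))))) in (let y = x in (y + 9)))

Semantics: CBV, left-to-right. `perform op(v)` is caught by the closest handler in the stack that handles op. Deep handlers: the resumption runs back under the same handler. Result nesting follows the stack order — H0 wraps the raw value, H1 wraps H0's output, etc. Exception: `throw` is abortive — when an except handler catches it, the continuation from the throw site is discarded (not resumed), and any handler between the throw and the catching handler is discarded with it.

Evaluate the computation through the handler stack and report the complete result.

Step-by-step:
ask @ H1 ⇒ 2
ask @ H1 ⇒ 2
throw(3) @ H0 caught ⇒ 30
H1 returns 30
H2 returns 30
H3 returns [30]
= [30]

Answer: [30]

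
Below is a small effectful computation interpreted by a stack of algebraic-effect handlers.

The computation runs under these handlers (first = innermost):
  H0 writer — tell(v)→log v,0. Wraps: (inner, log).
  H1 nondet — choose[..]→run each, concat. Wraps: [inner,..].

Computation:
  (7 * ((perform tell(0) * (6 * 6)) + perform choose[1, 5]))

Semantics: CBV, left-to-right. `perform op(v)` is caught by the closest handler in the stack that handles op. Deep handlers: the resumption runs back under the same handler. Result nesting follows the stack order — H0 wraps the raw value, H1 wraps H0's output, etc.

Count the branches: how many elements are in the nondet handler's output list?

Answer: 2

Step-by-step:
tell(0) @ H0 ⇒ log+=0
choose[1, 5] @ H1
  branch[0] choose=1:
    H0 returns (7, (0))
    H1 returns [(7, (0))]
  branch[1] choose=5:
    H0 returns (35, (0))
    H1 returns [(35, (0))]
= [(7, (0)), (35, (0))]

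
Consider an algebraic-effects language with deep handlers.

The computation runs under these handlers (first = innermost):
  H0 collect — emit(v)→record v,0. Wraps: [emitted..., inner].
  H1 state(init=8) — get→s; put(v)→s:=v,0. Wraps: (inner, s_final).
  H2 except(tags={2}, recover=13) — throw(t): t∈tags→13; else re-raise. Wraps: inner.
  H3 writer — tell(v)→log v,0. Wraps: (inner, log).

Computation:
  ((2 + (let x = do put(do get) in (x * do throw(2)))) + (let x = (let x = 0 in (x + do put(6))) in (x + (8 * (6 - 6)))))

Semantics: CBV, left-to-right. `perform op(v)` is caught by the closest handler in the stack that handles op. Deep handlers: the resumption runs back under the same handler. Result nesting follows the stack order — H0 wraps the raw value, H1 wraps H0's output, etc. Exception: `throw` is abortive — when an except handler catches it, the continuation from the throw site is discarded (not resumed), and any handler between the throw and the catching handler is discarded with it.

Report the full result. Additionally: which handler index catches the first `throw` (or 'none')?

Working:
get @ H1 ⇒ 8
put(8) @ H1 ⇒ s:=8
throw(2) @ H2 caught ⇒ 13
H3 returns (13, ())
= (13, ())

Answer: (13, ()) ; first throw caught by: H2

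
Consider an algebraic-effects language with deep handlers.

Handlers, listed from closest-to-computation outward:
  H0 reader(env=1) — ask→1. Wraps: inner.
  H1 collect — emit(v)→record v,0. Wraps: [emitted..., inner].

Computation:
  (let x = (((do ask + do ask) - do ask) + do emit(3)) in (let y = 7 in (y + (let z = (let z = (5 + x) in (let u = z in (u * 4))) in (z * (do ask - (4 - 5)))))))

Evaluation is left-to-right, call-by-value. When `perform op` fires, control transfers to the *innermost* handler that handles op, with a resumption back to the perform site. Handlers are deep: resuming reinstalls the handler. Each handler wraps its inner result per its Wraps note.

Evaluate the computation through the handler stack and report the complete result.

Answer: [3, 55]

Working:
ask @ H0 ⇒ 1
ask @ H0 ⇒ 1
ask @ H0 ⇒ 1
emit(3) @ H1 ⇒ out+=3
ask @ H0 ⇒ 1
H0 returns 55
H1 returns [3, 55]
= [3, 55]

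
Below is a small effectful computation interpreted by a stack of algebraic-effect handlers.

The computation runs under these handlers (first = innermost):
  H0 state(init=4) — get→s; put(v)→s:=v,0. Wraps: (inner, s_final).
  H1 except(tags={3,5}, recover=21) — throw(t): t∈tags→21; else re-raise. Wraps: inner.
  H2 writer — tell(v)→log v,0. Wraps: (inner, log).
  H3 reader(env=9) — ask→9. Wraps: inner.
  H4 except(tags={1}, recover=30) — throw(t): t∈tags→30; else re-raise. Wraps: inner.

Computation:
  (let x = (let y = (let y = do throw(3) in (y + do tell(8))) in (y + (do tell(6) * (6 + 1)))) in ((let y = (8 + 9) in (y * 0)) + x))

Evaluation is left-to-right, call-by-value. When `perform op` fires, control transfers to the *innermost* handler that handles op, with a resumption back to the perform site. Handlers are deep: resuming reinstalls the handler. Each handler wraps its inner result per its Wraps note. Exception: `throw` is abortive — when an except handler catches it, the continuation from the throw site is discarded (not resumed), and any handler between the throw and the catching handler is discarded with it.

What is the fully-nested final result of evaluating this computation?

Working:
throw(3) @ H1 caught ⇒ 21
H2 returns (21, ())
H3 returns (21, ())
H4 returns (21, ())
= (21, ())

Answer: (21, ())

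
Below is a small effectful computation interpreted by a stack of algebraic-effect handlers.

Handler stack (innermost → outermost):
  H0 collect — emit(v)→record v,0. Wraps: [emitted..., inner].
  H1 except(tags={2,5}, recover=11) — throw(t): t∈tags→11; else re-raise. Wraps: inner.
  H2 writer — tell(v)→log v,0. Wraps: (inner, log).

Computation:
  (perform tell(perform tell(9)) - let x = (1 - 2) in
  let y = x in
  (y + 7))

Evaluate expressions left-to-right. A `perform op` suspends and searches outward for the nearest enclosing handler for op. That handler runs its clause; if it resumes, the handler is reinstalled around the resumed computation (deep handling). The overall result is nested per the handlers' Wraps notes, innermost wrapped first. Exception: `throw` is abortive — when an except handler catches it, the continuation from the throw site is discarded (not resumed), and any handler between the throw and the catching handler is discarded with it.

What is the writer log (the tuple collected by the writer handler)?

Answer: (9, 0)

Working:
tell(9) @ H2 ⇒ log+=9
tell(0) @ H2 ⇒ log+=0
H0 returns [-6]
H1 returns [-6]
H2 returns ([-6], (9, 0))
= ([-6], (9, 0))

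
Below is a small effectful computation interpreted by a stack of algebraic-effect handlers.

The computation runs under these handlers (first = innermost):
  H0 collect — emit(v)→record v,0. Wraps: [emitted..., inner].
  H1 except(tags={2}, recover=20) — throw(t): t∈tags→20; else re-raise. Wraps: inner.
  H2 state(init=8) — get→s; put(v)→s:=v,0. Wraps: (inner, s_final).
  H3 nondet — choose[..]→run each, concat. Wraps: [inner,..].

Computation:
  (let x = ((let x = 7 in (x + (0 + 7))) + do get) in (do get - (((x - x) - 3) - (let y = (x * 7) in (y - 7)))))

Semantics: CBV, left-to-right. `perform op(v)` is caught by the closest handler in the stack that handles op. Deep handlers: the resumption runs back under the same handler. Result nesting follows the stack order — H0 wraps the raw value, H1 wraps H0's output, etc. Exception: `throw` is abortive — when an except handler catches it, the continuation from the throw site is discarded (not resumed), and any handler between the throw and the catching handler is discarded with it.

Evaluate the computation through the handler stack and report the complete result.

Working:
get @ H2 ⇒ 8
get @ H2 ⇒ 8
H0 returns [158]
H1 returns [158]
H2 returns ([158], 8)
H3 returns [([158], 8)]
= [([158], 8)]

Answer: [([158], 8)]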